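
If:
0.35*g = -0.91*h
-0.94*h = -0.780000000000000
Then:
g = -2.16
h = 0.83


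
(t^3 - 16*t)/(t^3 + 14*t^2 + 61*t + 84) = t*(t - 4)/(t^2 + 10*t + 21)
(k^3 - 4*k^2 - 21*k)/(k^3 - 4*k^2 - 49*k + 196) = k*(k + 3)/(k^2 + 3*k - 28)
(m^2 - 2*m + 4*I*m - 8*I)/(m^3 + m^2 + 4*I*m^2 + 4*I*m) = (m - 2)/(m*(m + 1))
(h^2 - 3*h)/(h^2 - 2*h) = (h - 3)/(h - 2)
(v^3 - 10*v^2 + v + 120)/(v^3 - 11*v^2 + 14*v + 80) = (v + 3)/(v + 2)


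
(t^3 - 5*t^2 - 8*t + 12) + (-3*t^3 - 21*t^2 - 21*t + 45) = -2*t^3 - 26*t^2 - 29*t + 57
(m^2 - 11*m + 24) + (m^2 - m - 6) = 2*m^2 - 12*m + 18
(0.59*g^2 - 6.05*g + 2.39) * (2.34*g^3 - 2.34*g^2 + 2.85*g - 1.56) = 1.3806*g^5 - 15.5376*g^4 + 21.4311*g^3 - 23.7555*g^2 + 16.2495*g - 3.7284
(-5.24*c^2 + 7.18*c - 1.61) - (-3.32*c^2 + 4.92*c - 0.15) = -1.92*c^2 + 2.26*c - 1.46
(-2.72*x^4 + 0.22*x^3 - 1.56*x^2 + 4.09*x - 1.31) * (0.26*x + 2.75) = -0.7072*x^5 - 7.4228*x^4 + 0.1994*x^3 - 3.2266*x^2 + 10.9069*x - 3.6025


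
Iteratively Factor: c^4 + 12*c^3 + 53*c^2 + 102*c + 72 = (c + 2)*(c^3 + 10*c^2 + 33*c + 36) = (c + 2)*(c + 4)*(c^2 + 6*c + 9) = (c + 2)*(c + 3)*(c + 4)*(c + 3)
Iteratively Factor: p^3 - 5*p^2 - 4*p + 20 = (p - 5)*(p^2 - 4) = (p - 5)*(p - 2)*(p + 2)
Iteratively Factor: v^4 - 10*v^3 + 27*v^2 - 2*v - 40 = (v - 4)*(v^3 - 6*v^2 + 3*v + 10) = (v - 4)*(v + 1)*(v^2 - 7*v + 10) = (v - 5)*(v - 4)*(v + 1)*(v - 2)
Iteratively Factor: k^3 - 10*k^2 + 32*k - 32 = (k - 4)*(k^2 - 6*k + 8) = (k - 4)*(k - 2)*(k - 4)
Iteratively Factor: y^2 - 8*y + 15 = (y - 3)*(y - 5)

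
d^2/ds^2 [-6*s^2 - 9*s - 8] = -12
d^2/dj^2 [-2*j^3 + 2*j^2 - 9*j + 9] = 4 - 12*j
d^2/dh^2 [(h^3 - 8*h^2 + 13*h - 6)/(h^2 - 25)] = 4*(19*h^3 - 309*h^2 + 1425*h - 2575)/(h^6 - 75*h^4 + 1875*h^2 - 15625)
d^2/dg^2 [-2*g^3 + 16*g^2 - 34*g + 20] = 32 - 12*g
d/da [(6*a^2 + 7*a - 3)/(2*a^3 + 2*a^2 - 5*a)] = (-12*a^4 - 28*a^3 - 26*a^2 + 12*a - 15)/(a^2*(4*a^4 + 8*a^3 - 16*a^2 - 20*a + 25))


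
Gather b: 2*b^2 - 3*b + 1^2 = 2*b^2 - 3*b + 1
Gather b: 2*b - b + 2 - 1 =b + 1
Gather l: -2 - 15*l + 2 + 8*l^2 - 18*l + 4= 8*l^2 - 33*l + 4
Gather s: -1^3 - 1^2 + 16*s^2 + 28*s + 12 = 16*s^2 + 28*s + 10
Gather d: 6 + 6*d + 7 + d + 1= 7*d + 14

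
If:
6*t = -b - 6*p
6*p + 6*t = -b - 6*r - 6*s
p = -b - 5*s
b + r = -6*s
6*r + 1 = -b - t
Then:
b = -30/61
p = 0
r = -6/61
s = 6/61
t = 5/61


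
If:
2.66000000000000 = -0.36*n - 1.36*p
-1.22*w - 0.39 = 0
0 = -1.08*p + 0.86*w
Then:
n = -6.43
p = -0.25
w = -0.32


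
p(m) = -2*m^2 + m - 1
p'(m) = 1 - 4*m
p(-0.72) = -2.76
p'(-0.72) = 3.88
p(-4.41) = -44.31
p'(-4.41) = 18.64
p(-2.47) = -15.67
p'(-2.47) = 10.88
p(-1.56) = -7.43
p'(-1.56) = 7.24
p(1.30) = -3.08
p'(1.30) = -4.20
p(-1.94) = -10.47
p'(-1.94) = 8.76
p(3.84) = -26.65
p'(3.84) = -14.36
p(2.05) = -7.36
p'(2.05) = -7.20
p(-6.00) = -79.00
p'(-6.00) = 25.00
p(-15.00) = -466.00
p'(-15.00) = 61.00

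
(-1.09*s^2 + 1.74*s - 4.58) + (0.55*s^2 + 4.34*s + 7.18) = -0.54*s^2 + 6.08*s + 2.6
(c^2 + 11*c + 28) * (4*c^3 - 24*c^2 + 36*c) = 4*c^5 + 20*c^4 - 116*c^3 - 276*c^2 + 1008*c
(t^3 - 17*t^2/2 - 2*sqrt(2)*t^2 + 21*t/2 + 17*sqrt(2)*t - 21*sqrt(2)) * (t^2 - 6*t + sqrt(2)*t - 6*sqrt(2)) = t^5 - 29*t^4/2 - sqrt(2)*t^4 + 29*sqrt(2)*t^3/2 + 115*t^3/2 - 123*sqrt(2)*t^2/2 - 5*t^2 - 246*t + 63*sqrt(2)*t + 252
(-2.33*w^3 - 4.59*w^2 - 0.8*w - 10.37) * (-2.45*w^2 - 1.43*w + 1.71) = 5.7085*w^5 + 14.5774*w^4 + 4.5394*w^3 + 18.7016*w^2 + 13.4611*w - 17.7327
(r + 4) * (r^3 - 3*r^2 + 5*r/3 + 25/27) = r^4 + r^3 - 31*r^2/3 + 205*r/27 + 100/27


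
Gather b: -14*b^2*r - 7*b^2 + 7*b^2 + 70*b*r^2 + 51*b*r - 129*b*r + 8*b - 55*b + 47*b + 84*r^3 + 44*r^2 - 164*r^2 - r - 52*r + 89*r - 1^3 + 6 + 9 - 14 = -14*b^2*r + b*(70*r^2 - 78*r) + 84*r^3 - 120*r^2 + 36*r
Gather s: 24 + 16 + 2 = 42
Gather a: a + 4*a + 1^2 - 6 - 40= 5*a - 45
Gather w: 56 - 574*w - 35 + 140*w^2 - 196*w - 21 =140*w^2 - 770*w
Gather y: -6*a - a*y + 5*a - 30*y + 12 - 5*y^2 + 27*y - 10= -a - 5*y^2 + y*(-a - 3) + 2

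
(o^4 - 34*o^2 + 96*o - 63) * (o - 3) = o^5 - 3*o^4 - 34*o^3 + 198*o^2 - 351*o + 189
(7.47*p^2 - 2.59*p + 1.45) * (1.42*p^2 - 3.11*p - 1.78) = 10.6074*p^4 - 26.9095*p^3 - 3.1827*p^2 + 0.1007*p - 2.581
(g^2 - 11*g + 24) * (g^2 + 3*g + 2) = g^4 - 8*g^3 - 7*g^2 + 50*g + 48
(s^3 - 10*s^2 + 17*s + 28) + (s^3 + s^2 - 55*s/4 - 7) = 2*s^3 - 9*s^2 + 13*s/4 + 21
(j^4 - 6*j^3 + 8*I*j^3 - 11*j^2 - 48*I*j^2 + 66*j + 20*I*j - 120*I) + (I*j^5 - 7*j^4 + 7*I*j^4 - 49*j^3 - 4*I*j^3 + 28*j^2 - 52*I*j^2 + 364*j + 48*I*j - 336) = I*j^5 - 6*j^4 + 7*I*j^4 - 55*j^3 + 4*I*j^3 + 17*j^2 - 100*I*j^2 + 430*j + 68*I*j - 336 - 120*I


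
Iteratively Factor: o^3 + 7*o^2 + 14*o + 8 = (o + 1)*(o^2 + 6*o + 8) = (o + 1)*(o + 2)*(o + 4)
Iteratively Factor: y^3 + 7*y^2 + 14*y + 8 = (y + 2)*(y^2 + 5*y + 4) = (y + 2)*(y + 4)*(y + 1)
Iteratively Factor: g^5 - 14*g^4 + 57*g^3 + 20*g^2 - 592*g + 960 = (g - 4)*(g^4 - 10*g^3 + 17*g^2 + 88*g - 240) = (g - 4)^2*(g^3 - 6*g^2 - 7*g + 60) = (g - 4)^2*(g + 3)*(g^2 - 9*g + 20) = (g - 4)^3*(g + 3)*(g - 5)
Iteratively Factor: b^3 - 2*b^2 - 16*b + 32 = (b - 2)*(b^2 - 16) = (b - 2)*(b + 4)*(b - 4)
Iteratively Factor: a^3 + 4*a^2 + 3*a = (a + 1)*(a^2 + 3*a) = (a + 1)*(a + 3)*(a)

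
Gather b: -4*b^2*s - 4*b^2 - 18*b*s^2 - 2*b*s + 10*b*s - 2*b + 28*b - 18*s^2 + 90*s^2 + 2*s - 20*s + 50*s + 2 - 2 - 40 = b^2*(-4*s - 4) + b*(-18*s^2 + 8*s + 26) + 72*s^2 + 32*s - 40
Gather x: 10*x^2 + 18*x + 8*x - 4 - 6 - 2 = 10*x^2 + 26*x - 12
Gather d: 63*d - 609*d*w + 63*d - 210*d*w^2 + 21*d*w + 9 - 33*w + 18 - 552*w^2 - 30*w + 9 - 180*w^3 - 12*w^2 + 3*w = d*(-210*w^2 - 588*w + 126) - 180*w^3 - 564*w^2 - 60*w + 36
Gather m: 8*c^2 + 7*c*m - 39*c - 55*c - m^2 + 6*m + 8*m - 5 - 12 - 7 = 8*c^2 - 94*c - m^2 + m*(7*c + 14) - 24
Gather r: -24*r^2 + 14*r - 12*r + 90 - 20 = -24*r^2 + 2*r + 70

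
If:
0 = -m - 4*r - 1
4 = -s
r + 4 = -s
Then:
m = -1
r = 0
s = -4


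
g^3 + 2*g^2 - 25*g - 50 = (g - 5)*(g + 2)*(g + 5)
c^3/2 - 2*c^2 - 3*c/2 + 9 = (c/2 + 1)*(c - 3)^2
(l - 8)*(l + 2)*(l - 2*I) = l^3 - 6*l^2 - 2*I*l^2 - 16*l + 12*I*l + 32*I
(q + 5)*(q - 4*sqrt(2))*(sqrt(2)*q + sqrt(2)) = sqrt(2)*q^3 - 8*q^2 + 6*sqrt(2)*q^2 - 48*q + 5*sqrt(2)*q - 40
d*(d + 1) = d^2 + d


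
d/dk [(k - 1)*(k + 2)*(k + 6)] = 3*k^2 + 14*k + 4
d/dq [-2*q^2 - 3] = -4*q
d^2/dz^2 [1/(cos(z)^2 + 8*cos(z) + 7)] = 2*(-2*sin(z)^4 + 19*sin(z)^2 + 43*cos(z) - 3*cos(3*z) + 40)/((cos(z) + 1)^3*(cos(z) + 7)^3)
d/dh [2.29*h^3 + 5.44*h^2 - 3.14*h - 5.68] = 6.87*h^2 + 10.88*h - 3.14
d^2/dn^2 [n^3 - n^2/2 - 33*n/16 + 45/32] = 6*n - 1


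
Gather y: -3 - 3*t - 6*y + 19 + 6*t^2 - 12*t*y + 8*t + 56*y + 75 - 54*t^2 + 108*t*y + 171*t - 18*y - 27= -48*t^2 + 176*t + y*(96*t + 32) + 64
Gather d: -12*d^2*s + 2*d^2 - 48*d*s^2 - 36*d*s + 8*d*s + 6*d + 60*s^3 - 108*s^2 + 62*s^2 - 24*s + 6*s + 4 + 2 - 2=d^2*(2 - 12*s) + d*(-48*s^2 - 28*s + 6) + 60*s^3 - 46*s^2 - 18*s + 4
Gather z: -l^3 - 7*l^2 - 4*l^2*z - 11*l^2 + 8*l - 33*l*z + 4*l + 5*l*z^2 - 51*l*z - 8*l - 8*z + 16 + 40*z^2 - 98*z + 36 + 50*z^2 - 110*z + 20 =-l^3 - 18*l^2 + 4*l + z^2*(5*l + 90) + z*(-4*l^2 - 84*l - 216) + 72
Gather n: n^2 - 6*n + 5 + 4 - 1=n^2 - 6*n + 8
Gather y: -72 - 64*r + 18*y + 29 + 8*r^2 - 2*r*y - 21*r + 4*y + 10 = 8*r^2 - 85*r + y*(22 - 2*r) - 33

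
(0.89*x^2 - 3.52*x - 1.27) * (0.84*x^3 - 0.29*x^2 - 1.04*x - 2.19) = 0.7476*x^5 - 3.2149*x^4 - 0.9716*x^3 + 2.08*x^2 + 9.0296*x + 2.7813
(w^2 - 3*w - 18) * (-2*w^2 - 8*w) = -2*w^4 - 2*w^3 + 60*w^2 + 144*w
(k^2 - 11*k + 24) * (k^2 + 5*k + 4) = k^4 - 6*k^3 - 27*k^2 + 76*k + 96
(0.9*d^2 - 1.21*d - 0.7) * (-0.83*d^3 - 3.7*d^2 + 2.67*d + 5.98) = -0.747*d^5 - 2.3257*d^4 + 7.461*d^3 + 4.7413*d^2 - 9.1048*d - 4.186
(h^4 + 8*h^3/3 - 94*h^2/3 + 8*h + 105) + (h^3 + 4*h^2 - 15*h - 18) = h^4 + 11*h^3/3 - 82*h^2/3 - 7*h + 87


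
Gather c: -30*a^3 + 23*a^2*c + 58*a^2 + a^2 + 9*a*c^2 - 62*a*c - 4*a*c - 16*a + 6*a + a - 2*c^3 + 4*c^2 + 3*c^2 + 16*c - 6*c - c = -30*a^3 + 59*a^2 - 9*a - 2*c^3 + c^2*(9*a + 7) + c*(23*a^2 - 66*a + 9)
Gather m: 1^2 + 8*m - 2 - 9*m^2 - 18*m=-9*m^2 - 10*m - 1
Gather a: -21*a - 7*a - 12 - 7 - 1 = -28*a - 20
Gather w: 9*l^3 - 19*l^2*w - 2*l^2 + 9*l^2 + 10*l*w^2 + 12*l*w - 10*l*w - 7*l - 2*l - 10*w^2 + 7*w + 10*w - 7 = 9*l^3 + 7*l^2 - 9*l + w^2*(10*l - 10) + w*(-19*l^2 + 2*l + 17) - 7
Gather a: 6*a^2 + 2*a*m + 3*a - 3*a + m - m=6*a^2 + 2*a*m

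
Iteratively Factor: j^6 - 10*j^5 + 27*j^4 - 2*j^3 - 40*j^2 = (j)*(j^5 - 10*j^4 + 27*j^3 - 2*j^2 - 40*j) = j*(j - 4)*(j^4 - 6*j^3 + 3*j^2 + 10*j) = j^2*(j - 4)*(j^3 - 6*j^2 + 3*j + 10) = j^2*(j - 4)*(j - 2)*(j^2 - 4*j - 5) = j^2*(j - 4)*(j - 2)*(j + 1)*(j - 5)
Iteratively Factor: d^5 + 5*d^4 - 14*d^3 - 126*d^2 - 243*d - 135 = (d + 1)*(d^4 + 4*d^3 - 18*d^2 - 108*d - 135) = (d + 1)*(d + 3)*(d^3 + d^2 - 21*d - 45) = (d + 1)*(d + 3)^2*(d^2 - 2*d - 15) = (d - 5)*(d + 1)*(d + 3)^2*(d + 3)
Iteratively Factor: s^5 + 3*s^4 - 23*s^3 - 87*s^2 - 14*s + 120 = (s + 3)*(s^4 - 23*s^2 - 18*s + 40) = (s - 1)*(s + 3)*(s^3 + s^2 - 22*s - 40) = (s - 1)*(s + 2)*(s + 3)*(s^2 - s - 20) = (s - 5)*(s - 1)*(s + 2)*(s + 3)*(s + 4)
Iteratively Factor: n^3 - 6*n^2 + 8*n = (n)*(n^2 - 6*n + 8) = n*(n - 2)*(n - 4)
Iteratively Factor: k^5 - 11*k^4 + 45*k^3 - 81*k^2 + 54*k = (k - 3)*(k^4 - 8*k^3 + 21*k^2 - 18*k) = (k - 3)*(k - 2)*(k^3 - 6*k^2 + 9*k) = k*(k - 3)*(k - 2)*(k^2 - 6*k + 9) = k*(k - 3)^2*(k - 2)*(k - 3)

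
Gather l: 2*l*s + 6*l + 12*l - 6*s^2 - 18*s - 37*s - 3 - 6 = l*(2*s + 18) - 6*s^2 - 55*s - 9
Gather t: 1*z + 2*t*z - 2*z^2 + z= 2*t*z - 2*z^2 + 2*z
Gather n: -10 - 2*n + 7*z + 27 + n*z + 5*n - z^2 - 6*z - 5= n*(z + 3) - z^2 + z + 12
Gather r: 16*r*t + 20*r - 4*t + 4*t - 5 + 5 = r*(16*t + 20)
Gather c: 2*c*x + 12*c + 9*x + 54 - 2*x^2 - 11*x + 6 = c*(2*x + 12) - 2*x^2 - 2*x + 60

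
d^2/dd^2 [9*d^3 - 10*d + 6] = 54*d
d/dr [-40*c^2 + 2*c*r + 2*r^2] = 2*c + 4*r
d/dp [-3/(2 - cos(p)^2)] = 12*sin(2*p)/(3 - cos(2*p))^2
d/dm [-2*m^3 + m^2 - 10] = 2*m*(1 - 3*m)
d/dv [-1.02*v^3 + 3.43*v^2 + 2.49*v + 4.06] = -3.06*v^2 + 6.86*v + 2.49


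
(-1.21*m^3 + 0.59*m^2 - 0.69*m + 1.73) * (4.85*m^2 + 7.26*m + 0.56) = -5.8685*m^5 - 5.9231*m^4 + 0.2593*m^3 + 3.7115*m^2 + 12.1734*m + 0.9688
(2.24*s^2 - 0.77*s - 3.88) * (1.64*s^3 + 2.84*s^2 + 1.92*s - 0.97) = 3.6736*s^5 + 5.0988*s^4 - 4.2492*s^3 - 14.6704*s^2 - 6.7027*s + 3.7636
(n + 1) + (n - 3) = 2*n - 2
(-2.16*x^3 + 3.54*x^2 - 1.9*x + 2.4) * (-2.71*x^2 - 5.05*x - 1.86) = 5.8536*x^5 + 1.3146*x^4 - 8.7104*x^3 - 3.4934*x^2 - 8.586*x - 4.464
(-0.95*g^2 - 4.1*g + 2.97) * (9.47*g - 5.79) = -8.9965*g^3 - 33.3265*g^2 + 51.8649*g - 17.1963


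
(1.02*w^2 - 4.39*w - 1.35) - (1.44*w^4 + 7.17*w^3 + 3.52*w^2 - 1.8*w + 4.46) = -1.44*w^4 - 7.17*w^3 - 2.5*w^2 - 2.59*w - 5.81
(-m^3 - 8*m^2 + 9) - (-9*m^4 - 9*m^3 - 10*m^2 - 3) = 9*m^4 + 8*m^3 + 2*m^2 + 12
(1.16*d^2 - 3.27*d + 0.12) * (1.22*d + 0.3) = 1.4152*d^3 - 3.6414*d^2 - 0.8346*d + 0.036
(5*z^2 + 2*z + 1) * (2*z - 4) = 10*z^3 - 16*z^2 - 6*z - 4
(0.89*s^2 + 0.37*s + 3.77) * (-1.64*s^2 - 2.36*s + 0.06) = -1.4596*s^4 - 2.7072*s^3 - 7.0026*s^2 - 8.875*s + 0.2262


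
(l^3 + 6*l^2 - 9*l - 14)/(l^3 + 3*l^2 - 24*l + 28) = (l + 1)/(l - 2)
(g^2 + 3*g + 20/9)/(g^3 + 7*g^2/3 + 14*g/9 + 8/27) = 3*(3*g + 5)/(9*g^2 + 9*g + 2)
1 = 1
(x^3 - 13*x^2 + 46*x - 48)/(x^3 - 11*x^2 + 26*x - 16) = (x - 3)/(x - 1)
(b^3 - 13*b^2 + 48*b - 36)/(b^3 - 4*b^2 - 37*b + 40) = (b^2 - 12*b + 36)/(b^2 - 3*b - 40)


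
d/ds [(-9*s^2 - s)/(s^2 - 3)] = (s^2 + 54*s + 3)/(s^4 - 6*s^2 + 9)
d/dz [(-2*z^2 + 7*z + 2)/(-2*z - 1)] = (4*z^2 + 4*z - 3)/(4*z^2 + 4*z + 1)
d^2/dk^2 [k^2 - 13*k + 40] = 2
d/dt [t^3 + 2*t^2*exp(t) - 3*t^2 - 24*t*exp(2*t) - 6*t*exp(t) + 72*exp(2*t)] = 2*t^2*exp(t) + 3*t^2 - 48*t*exp(2*t) - 2*t*exp(t) - 6*t + 120*exp(2*t) - 6*exp(t)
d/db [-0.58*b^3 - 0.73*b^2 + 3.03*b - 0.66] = -1.74*b^2 - 1.46*b + 3.03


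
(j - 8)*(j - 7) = j^2 - 15*j + 56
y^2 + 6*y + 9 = (y + 3)^2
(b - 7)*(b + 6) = b^2 - b - 42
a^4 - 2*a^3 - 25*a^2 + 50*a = a*(a - 5)*(a - 2)*(a + 5)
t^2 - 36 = (t - 6)*(t + 6)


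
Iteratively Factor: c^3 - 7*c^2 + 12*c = (c - 3)*(c^2 - 4*c) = (c - 4)*(c - 3)*(c)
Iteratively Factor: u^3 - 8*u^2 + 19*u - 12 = (u - 3)*(u^2 - 5*u + 4) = (u - 4)*(u - 3)*(u - 1)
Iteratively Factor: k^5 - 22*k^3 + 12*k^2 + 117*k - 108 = (k - 1)*(k^4 + k^3 - 21*k^2 - 9*k + 108) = (k - 3)*(k - 1)*(k^3 + 4*k^2 - 9*k - 36) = (k - 3)^2*(k - 1)*(k^2 + 7*k + 12) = (k - 3)^2*(k - 1)*(k + 3)*(k + 4)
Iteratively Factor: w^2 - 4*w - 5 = (w + 1)*(w - 5)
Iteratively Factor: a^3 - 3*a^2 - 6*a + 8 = (a - 4)*(a^2 + a - 2) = (a - 4)*(a + 2)*(a - 1)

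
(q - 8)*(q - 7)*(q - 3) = q^3 - 18*q^2 + 101*q - 168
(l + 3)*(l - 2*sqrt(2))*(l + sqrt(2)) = l^3 - sqrt(2)*l^2 + 3*l^2 - 3*sqrt(2)*l - 4*l - 12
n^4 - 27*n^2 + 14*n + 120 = (n - 4)*(n - 3)*(n + 2)*(n + 5)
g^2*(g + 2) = g^3 + 2*g^2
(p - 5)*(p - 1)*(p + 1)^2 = p^4 - 4*p^3 - 6*p^2 + 4*p + 5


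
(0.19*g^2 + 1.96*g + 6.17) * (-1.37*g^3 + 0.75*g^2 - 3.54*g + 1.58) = -0.2603*g^5 - 2.5427*g^4 - 7.6555*g^3 - 2.0107*g^2 - 18.745*g + 9.7486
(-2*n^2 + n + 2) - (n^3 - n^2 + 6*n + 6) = -n^3 - n^2 - 5*n - 4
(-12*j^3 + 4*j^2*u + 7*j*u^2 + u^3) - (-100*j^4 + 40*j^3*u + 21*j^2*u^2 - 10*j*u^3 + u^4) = 100*j^4 - 40*j^3*u - 12*j^3 - 21*j^2*u^2 + 4*j^2*u + 10*j*u^3 + 7*j*u^2 - u^4 + u^3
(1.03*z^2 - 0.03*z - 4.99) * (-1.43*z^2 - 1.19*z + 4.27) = -1.4729*z^4 - 1.1828*z^3 + 11.5695*z^2 + 5.81*z - 21.3073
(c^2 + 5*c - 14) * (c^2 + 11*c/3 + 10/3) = c^4 + 26*c^3/3 + 23*c^2/3 - 104*c/3 - 140/3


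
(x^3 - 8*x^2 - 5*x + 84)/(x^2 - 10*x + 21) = (x^2 - x - 12)/(x - 3)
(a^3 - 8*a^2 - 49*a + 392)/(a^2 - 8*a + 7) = (a^2 - a - 56)/(a - 1)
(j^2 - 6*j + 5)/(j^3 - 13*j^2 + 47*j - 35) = 1/(j - 7)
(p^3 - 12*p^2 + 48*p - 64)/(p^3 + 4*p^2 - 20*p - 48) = (p^2 - 8*p + 16)/(p^2 + 8*p + 12)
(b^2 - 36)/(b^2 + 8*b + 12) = (b - 6)/(b + 2)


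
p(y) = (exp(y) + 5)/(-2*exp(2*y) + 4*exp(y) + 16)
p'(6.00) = 0.00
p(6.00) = 0.00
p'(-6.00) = 0.00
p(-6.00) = 0.31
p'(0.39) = 0.14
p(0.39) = 0.37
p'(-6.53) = -0.00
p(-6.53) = 0.31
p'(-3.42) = -0.00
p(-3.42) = 0.31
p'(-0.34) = 0.03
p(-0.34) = 0.32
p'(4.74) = 0.00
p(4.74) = -0.00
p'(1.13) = 2.81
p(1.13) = 0.88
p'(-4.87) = -0.00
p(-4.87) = 0.31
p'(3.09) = 0.04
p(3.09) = -0.03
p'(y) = (exp(y) + 5)*(4*exp(2*y) - 4*exp(y))/(-2*exp(2*y) + 4*exp(y) + 16)^2 + exp(y)/(-2*exp(2*y) + 4*exp(y) + 16) = (-(1 - exp(y))*(exp(y) + 5) - exp(2*y)/2 + exp(y) + 4)*exp(y)/(-exp(2*y) + 2*exp(y) + 8)^2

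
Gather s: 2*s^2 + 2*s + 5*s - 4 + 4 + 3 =2*s^2 + 7*s + 3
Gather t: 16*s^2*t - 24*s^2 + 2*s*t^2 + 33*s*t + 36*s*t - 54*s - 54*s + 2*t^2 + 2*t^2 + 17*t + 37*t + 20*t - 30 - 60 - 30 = -24*s^2 - 108*s + t^2*(2*s + 4) + t*(16*s^2 + 69*s + 74) - 120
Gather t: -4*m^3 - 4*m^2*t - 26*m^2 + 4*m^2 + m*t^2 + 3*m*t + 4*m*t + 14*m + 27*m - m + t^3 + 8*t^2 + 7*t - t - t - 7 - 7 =-4*m^3 - 22*m^2 + 40*m + t^3 + t^2*(m + 8) + t*(-4*m^2 + 7*m + 5) - 14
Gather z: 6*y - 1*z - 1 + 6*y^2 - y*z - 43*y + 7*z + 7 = 6*y^2 - 37*y + z*(6 - y) + 6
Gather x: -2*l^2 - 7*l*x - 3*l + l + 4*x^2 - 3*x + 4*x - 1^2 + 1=-2*l^2 - 2*l + 4*x^2 + x*(1 - 7*l)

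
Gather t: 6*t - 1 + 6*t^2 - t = 6*t^2 + 5*t - 1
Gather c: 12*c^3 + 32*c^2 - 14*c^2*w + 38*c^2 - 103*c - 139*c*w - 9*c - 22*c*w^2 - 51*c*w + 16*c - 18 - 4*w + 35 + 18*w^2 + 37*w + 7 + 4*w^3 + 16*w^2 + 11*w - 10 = 12*c^3 + c^2*(70 - 14*w) + c*(-22*w^2 - 190*w - 96) + 4*w^3 + 34*w^2 + 44*w + 14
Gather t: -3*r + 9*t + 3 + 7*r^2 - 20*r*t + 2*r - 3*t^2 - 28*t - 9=7*r^2 - r - 3*t^2 + t*(-20*r - 19) - 6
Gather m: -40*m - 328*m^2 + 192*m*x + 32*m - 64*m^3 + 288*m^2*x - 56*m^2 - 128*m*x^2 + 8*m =-64*m^3 + m^2*(288*x - 384) + m*(-128*x^2 + 192*x)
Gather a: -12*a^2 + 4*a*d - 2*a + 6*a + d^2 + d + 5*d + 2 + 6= -12*a^2 + a*(4*d + 4) + d^2 + 6*d + 8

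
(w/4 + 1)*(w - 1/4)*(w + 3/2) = w^3/4 + 21*w^2/16 + 37*w/32 - 3/8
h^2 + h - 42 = (h - 6)*(h + 7)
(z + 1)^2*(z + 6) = z^3 + 8*z^2 + 13*z + 6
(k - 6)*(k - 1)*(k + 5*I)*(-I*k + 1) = -I*k^4 + 6*k^3 + 7*I*k^3 - 42*k^2 - I*k^2 + 36*k - 35*I*k + 30*I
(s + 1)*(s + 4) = s^2 + 5*s + 4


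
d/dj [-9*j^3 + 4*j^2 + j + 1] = -27*j^2 + 8*j + 1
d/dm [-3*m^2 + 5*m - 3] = 5 - 6*m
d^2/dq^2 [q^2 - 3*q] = 2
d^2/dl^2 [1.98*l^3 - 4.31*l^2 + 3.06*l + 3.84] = 11.88*l - 8.62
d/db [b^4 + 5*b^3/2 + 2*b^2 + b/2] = 4*b^3 + 15*b^2/2 + 4*b + 1/2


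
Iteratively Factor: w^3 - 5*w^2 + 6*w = (w)*(w^2 - 5*w + 6) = w*(w - 2)*(w - 3)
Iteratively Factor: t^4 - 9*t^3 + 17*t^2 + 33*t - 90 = (t - 5)*(t^3 - 4*t^2 - 3*t + 18) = (t - 5)*(t + 2)*(t^2 - 6*t + 9) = (t - 5)*(t - 3)*(t + 2)*(t - 3)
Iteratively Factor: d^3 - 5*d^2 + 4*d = (d - 4)*(d^2 - d) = d*(d - 4)*(d - 1)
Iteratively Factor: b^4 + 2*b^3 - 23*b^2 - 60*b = (b + 4)*(b^3 - 2*b^2 - 15*b) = (b + 3)*(b + 4)*(b^2 - 5*b) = b*(b + 3)*(b + 4)*(b - 5)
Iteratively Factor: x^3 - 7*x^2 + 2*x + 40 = (x - 4)*(x^2 - 3*x - 10) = (x - 4)*(x + 2)*(x - 5)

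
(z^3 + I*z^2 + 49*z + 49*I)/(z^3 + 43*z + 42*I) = (z + 7*I)/(z + 6*I)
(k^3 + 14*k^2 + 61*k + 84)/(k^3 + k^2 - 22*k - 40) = (k^2 + 10*k + 21)/(k^2 - 3*k - 10)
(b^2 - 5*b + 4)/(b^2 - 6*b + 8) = (b - 1)/(b - 2)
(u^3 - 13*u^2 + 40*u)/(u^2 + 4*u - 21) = u*(u^2 - 13*u + 40)/(u^2 + 4*u - 21)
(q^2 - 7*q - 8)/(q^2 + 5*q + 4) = (q - 8)/(q + 4)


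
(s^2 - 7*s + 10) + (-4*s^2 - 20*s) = -3*s^2 - 27*s + 10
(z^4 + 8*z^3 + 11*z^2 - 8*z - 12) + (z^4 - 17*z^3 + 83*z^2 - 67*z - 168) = 2*z^4 - 9*z^3 + 94*z^2 - 75*z - 180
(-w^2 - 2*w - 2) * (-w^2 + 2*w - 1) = w^4 - w^2 - 2*w + 2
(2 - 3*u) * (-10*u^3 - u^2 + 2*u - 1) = 30*u^4 - 17*u^3 - 8*u^2 + 7*u - 2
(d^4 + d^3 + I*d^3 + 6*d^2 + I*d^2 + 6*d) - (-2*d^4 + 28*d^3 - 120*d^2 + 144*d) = 3*d^4 - 27*d^3 + I*d^3 + 126*d^2 + I*d^2 - 138*d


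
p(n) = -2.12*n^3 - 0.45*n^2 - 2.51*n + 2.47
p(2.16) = -26.42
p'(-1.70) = -19.36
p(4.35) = -191.47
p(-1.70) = 15.85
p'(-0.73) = -5.24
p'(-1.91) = -23.99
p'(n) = -6.36*n^2 - 0.9*n - 2.51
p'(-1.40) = -13.72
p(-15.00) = 7093.87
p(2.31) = -31.86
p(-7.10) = 756.38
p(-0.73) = 4.89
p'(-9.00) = -509.57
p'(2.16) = -34.13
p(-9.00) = 1534.09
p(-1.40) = 10.92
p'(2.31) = -38.53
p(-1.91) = 20.39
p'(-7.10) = -316.73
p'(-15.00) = -1420.01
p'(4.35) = -126.77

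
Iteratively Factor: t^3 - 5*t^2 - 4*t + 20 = (t + 2)*(t^2 - 7*t + 10) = (t - 2)*(t + 2)*(t - 5)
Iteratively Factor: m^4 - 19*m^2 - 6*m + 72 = (m + 3)*(m^3 - 3*m^2 - 10*m + 24) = (m + 3)^2*(m^2 - 6*m + 8) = (m - 2)*(m + 3)^2*(m - 4)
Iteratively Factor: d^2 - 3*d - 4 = (d + 1)*(d - 4)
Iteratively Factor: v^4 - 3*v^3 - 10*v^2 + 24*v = (v - 2)*(v^3 - v^2 - 12*v) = (v - 4)*(v - 2)*(v^2 + 3*v) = v*(v - 4)*(v - 2)*(v + 3)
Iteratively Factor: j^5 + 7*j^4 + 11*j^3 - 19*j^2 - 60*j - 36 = (j + 3)*(j^4 + 4*j^3 - j^2 - 16*j - 12) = (j + 3)^2*(j^3 + j^2 - 4*j - 4) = (j - 2)*(j + 3)^2*(j^2 + 3*j + 2) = (j - 2)*(j + 1)*(j + 3)^2*(j + 2)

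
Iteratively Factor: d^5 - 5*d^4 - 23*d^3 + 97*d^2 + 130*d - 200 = (d - 5)*(d^4 - 23*d^2 - 18*d + 40) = (d - 5)*(d + 2)*(d^3 - 2*d^2 - 19*d + 20) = (d - 5)*(d + 2)*(d + 4)*(d^2 - 6*d + 5) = (d - 5)*(d - 1)*(d + 2)*(d + 4)*(d - 5)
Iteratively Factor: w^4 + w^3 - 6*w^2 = (w)*(w^3 + w^2 - 6*w) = w*(w - 2)*(w^2 + 3*w) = w*(w - 2)*(w + 3)*(w)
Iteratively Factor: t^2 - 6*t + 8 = (t - 2)*(t - 4)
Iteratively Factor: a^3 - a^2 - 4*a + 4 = (a - 2)*(a^2 + a - 2) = (a - 2)*(a + 2)*(a - 1)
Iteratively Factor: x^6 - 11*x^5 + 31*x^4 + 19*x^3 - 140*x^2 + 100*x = (x - 2)*(x^5 - 9*x^4 + 13*x^3 + 45*x^2 - 50*x) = (x - 2)*(x - 1)*(x^4 - 8*x^3 + 5*x^2 + 50*x) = (x - 5)*(x - 2)*(x - 1)*(x^3 - 3*x^2 - 10*x) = (x - 5)^2*(x - 2)*(x - 1)*(x^2 + 2*x) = (x - 5)^2*(x - 2)*(x - 1)*(x + 2)*(x)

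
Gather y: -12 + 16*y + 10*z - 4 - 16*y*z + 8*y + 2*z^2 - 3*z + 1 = y*(24 - 16*z) + 2*z^2 + 7*z - 15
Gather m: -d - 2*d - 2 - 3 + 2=-3*d - 3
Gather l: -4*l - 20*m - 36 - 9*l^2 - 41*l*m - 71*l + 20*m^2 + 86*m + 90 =-9*l^2 + l*(-41*m - 75) + 20*m^2 + 66*m + 54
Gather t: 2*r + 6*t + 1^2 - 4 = 2*r + 6*t - 3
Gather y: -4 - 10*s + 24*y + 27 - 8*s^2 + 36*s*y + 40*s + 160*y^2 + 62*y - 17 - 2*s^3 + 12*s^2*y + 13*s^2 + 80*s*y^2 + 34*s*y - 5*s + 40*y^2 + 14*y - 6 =-2*s^3 + 5*s^2 + 25*s + y^2*(80*s + 200) + y*(12*s^2 + 70*s + 100)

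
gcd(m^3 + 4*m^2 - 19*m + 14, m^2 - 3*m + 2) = m^2 - 3*m + 2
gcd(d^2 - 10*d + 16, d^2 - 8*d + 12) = d - 2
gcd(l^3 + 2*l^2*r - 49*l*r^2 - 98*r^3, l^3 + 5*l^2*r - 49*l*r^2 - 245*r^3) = -l^2 + 49*r^2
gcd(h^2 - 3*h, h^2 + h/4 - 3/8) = 1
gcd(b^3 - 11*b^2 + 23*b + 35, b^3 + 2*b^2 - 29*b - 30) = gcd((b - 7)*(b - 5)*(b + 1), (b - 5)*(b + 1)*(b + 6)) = b^2 - 4*b - 5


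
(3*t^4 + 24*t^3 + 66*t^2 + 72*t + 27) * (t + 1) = 3*t^5 + 27*t^4 + 90*t^3 + 138*t^2 + 99*t + 27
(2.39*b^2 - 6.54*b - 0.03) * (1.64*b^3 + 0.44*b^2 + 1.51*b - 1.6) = 3.9196*b^5 - 9.674*b^4 + 0.6821*b^3 - 13.7126*b^2 + 10.4187*b + 0.048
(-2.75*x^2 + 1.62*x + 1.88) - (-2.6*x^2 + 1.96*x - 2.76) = -0.15*x^2 - 0.34*x + 4.64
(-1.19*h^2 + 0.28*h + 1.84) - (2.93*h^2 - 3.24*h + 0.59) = -4.12*h^2 + 3.52*h + 1.25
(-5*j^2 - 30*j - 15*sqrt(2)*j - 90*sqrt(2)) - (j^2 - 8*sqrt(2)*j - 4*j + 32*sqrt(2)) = -6*j^2 - 26*j - 7*sqrt(2)*j - 122*sqrt(2)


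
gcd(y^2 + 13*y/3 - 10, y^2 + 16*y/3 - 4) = y + 6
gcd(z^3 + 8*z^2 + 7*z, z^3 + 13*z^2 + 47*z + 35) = z^2 + 8*z + 7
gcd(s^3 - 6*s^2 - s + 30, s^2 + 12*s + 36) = 1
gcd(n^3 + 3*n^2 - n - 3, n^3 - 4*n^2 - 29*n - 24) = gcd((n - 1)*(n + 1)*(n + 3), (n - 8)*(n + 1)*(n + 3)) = n^2 + 4*n + 3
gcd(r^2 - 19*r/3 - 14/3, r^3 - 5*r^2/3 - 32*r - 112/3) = r - 7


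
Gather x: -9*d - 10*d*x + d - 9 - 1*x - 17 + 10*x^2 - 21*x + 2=-8*d + 10*x^2 + x*(-10*d - 22) - 24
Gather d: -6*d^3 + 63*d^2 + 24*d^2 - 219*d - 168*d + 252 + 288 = -6*d^3 + 87*d^2 - 387*d + 540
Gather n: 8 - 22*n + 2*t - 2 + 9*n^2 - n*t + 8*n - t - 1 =9*n^2 + n*(-t - 14) + t + 5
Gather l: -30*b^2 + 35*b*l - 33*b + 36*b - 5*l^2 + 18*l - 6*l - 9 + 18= -30*b^2 + 3*b - 5*l^2 + l*(35*b + 12) + 9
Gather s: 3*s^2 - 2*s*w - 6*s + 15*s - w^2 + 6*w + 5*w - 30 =3*s^2 + s*(9 - 2*w) - w^2 + 11*w - 30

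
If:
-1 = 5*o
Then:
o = -1/5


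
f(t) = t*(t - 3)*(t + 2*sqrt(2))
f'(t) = t*(t - 3) + t*(t + 2*sqrt(2)) + (t - 3)*(t + 2*sqrt(2))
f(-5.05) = -90.31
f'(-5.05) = 69.76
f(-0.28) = 2.34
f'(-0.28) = -8.15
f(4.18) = 34.57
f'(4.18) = 42.50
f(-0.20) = 1.68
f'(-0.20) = -8.30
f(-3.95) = -30.79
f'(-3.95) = 39.68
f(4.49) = 48.96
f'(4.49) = 50.45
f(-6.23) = -195.60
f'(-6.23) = 110.09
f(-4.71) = -68.33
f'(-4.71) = 59.68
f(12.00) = 1601.47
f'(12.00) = 419.40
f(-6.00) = -171.26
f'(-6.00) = 101.57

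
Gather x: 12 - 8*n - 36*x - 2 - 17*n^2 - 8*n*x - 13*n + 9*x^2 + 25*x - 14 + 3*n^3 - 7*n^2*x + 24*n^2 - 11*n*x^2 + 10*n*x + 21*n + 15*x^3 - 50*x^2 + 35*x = 3*n^3 + 7*n^2 + 15*x^3 + x^2*(-11*n - 41) + x*(-7*n^2 + 2*n + 24) - 4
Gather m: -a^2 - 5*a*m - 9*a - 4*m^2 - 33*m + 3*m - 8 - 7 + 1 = -a^2 - 9*a - 4*m^2 + m*(-5*a - 30) - 14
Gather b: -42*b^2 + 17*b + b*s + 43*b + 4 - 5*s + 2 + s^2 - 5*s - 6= -42*b^2 + b*(s + 60) + s^2 - 10*s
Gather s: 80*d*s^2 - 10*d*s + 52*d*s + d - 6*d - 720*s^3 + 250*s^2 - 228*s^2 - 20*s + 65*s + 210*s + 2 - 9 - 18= -5*d - 720*s^3 + s^2*(80*d + 22) + s*(42*d + 255) - 25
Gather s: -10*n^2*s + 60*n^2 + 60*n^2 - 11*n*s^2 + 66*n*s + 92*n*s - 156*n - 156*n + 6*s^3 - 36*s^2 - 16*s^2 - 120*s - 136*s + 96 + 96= 120*n^2 - 312*n + 6*s^3 + s^2*(-11*n - 52) + s*(-10*n^2 + 158*n - 256) + 192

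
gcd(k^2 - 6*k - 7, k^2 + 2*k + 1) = k + 1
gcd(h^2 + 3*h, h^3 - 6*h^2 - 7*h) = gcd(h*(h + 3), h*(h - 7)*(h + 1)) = h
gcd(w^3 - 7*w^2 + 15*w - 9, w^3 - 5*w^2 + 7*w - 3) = w^2 - 4*w + 3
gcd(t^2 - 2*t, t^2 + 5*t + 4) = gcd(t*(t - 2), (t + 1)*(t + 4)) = 1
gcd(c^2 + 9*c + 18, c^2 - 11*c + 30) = 1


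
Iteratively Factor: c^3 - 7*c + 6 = (c - 1)*(c^2 + c - 6) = (c - 1)*(c + 3)*(c - 2)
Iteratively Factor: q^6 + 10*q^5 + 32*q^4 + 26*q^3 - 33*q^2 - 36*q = (q + 4)*(q^5 + 6*q^4 + 8*q^3 - 6*q^2 - 9*q) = q*(q + 4)*(q^4 + 6*q^3 + 8*q^2 - 6*q - 9) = q*(q - 1)*(q + 4)*(q^3 + 7*q^2 + 15*q + 9) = q*(q - 1)*(q + 1)*(q + 4)*(q^2 + 6*q + 9) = q*(q - 1)*(q + 1)*(q + 3)*(q + 4)*(q + 3)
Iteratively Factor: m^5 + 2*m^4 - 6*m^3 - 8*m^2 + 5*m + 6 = (m - 1)*(m^4 + 3*m^3 - 3*m^2 - 11*m - 6) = (m - 1)*(m + 3)*(m^3 - 3*m - 2) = (m - 1)*(m + 1)*(m + 3)*(m^2 - m - 2) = (m - 2)*(m - 1)*(m + 1)*(m + 3)*(m + 1)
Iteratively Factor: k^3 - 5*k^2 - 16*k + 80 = (k - 5)*(k^2 - 16) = (k - 5)*(k - 4)*(k + 4)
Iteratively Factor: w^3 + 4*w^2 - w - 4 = (w + 4)*(w^2 - 1) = (w - 1)*(w + 4)*(w + 1)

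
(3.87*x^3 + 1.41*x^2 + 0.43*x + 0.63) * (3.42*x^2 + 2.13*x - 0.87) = 13.2354*x^5 + 13.0653*x^4 + 1.107*x^3 + 1.8438*x^2 + 0.9678*x - 0.5481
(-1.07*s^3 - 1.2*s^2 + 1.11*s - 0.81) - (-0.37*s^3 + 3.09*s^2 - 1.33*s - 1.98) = -0.7*s^3 - 4.29*s^2 + 2.44*s + 1.17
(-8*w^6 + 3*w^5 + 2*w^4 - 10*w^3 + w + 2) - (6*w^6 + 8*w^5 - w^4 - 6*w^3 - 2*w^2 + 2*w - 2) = -14*w^6 - 5*w^5 + 3*w^4 - 4*w^3 + 2*w^2 - w + 4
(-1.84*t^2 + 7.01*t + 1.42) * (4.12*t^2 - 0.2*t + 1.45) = -7.5808*t^4 + 29.2492*t^3 + 1.7804*t^2 + 9.8805*t + 2.059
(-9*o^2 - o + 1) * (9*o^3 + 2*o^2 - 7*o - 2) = -81*o^5 - 27*o^4 + 70*o^3 + 27*o^2 - 5*o - 2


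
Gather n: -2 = -2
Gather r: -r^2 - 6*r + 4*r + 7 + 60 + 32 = -r^2 - 2*r + 99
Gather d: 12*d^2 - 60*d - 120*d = 12*d^2 - 180*d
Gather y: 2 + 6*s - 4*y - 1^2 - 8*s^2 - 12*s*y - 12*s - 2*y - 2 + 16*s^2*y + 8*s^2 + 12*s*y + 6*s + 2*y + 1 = y*(16*s^2 - 4)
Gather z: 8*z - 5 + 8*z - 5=16*z - 10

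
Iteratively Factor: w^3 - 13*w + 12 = (w + 4)*(w^2 - 4*w + 3) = (w - 1)*(w + 4)*(w - 3)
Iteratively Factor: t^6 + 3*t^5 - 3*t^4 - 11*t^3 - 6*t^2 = (t + 1)*(t^5 + 2*t^4 - 5*t^3 - 6*t^2) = (t + 1)^2*(t^4 + t^3 - 6*t^2) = (t - 2)*(t + 1)^2*(t^3 + 3*t^2) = t*(t - 2)*(t + 1)^2*(t^2 + 3*t) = t^2*(t - 2)*(t + 1)^2*(t + 3)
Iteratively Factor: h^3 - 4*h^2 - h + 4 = (h - 1)*(h^2 - 3*h - 4) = (h - 1)*(h + 1)*(h - 4)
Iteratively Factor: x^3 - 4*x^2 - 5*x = (x)*(x^2 - 4*x - 5) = x*(x - 5)*(x + 1)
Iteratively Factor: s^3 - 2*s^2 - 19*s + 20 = (s + 4)*(s^2 - 6*s + 5) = (s - 1)*(s + 4)*(s - 5)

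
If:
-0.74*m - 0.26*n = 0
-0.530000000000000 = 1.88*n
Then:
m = 0.10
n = -0.28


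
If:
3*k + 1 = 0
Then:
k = -1/3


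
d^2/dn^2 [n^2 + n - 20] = 2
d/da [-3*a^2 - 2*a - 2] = -6*a - 2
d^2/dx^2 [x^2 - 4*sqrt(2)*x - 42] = 2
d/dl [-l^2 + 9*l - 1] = 9 - 2*l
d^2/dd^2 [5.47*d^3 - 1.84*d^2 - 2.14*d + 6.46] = 32.82*d - 3.68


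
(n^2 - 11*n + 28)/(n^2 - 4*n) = (n - 7)/n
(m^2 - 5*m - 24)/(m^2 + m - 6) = (m - 8)/(m - 2)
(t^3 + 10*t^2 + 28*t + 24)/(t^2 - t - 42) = (t^2 + 4*t + 4)/(t - 7)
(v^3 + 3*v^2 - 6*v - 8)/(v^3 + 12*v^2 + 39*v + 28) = (v - 2)/(v + 7)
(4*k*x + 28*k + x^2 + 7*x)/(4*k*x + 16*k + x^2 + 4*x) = (x + 7)/(x + 4)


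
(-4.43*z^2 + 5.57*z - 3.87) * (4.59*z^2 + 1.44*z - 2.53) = -20.3337*z^4 + 19.1871*z^3 + 1.4654*z^2 - 19.6649*z + 9.7911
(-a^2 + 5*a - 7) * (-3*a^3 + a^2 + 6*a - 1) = 3*a^5 - 16*a^4 + 20*a^3 + 24*a^2 - 47*a + 7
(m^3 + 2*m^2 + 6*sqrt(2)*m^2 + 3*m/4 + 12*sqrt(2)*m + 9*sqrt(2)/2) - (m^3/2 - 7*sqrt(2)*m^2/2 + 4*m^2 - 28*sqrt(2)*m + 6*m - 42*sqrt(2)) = m^3/2 - 2*m^2 + 19*sqrt(2)*m^2/2 - 21*m/4 + 40*sqrt(2)*m + 93*sqrt(2)/2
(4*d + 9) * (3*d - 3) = 12*d^2 + 15*d - 27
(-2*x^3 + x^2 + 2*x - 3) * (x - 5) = -2*x^4 + 11*x^3 - 3*x^2 - 13*x + 15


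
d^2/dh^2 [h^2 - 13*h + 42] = 2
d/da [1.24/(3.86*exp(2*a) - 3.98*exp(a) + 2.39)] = (4.9352 - 9.5728*exp(a))*exp(a)/(3.86*exp(2*a) - 3.98*exp(a) + 2.39)^2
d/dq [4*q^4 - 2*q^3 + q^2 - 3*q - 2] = 16*q^3 - 6*q^2 + 2*q - 3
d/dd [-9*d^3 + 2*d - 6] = 2 - 27*d^2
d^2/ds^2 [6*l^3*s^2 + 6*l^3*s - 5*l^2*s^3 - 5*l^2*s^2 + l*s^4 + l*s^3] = 2*l*(6*l^2 - 15*l*s - 5*l + 6*s^2 + 3*s)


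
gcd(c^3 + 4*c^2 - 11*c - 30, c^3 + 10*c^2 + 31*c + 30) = c^2 + 7*c + 10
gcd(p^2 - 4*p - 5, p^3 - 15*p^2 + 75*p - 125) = p - 5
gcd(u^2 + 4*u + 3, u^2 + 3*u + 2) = u + 1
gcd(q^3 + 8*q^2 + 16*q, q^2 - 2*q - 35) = 1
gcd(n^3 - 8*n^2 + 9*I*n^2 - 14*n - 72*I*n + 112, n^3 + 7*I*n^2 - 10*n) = n + 2*I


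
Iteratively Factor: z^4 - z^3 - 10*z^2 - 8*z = (z)*(z^3 - z^2 - 10*z - 8) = z*(z + 2)*(z^2 - 3*z - 4) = z*(z + 1)*(z + 2)*(z - 4)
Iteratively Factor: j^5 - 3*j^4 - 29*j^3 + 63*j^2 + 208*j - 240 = (j + 4)*(j^4 - 7*j^3 - j^2 + 67*j - 60) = (j - 4)*(j + 4)*(j^3 - 3*j^2 - 13*j + 15) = (j - 4)*(j - 1)*(j + 4)*(j^2 - 2*j - 15) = (j - 5)*(j - 4)*(j - 1)*(j + 4)*(j + 3)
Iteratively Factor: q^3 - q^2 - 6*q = (q)*(q^2 - q - 6) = q*(q + 2)*(q - 3)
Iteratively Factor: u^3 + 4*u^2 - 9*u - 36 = (u + 4)*(u^2 - 9) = (u - 3)*(u + 4)*(u + 3)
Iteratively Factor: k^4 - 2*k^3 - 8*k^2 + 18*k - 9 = (k - 3)*(k^3 + k^2 - 5*k + 3) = (k - 3)*(k - 1)*(k^2 + 2*k - 3) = (k - 3)*(k - 1)^2*(k + 3)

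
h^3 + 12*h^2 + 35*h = h*(h + 5)*(h + 7)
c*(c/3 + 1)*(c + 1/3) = c^3/3 + 10*c^2/9 + c/3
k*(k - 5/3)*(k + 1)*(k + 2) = k^4 + 4*k^3/3 - 3*k^2 - 10*k/3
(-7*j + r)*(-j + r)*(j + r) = 7*j^3 - j^2*r - 7*j*r^2 + r^3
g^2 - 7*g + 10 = (g - 5)*(g - 2)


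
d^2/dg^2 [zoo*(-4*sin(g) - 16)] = zoo*sin(g)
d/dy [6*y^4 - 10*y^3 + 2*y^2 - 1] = 2*y*(12*y^2 - 15*y + 2)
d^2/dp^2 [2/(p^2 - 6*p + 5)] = 4*(-p^2 + 6*p + 4*(p - 3)^2 - 5)/(p^2 - 6*p + 5)^3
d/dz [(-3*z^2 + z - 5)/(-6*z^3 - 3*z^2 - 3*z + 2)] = (-18*z^4 + 12*z^3 - 78*z^2 - 42*z - 13)/(36*z^6 + 36*z^5 + 45*z^4 - 6*z^3 - 3*z^2 - 12*z + 4)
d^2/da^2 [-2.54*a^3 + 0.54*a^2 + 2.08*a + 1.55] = 1.08 - 15.24*a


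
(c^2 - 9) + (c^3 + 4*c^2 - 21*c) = c^3 + 5*c^2 - 21*c - 9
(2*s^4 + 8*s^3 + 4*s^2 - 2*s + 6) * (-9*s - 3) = -18*s^5 - 78*s^4 - 60*s^3 + 6*s^2 - 48*s - 18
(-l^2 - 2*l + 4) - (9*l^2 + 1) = -10*l^2 - 2*l + 3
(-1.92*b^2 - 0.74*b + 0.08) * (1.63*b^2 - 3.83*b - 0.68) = -3.1296*b^4 + 6.1474*b^3 + 4.2702*b^2 + 0.1968*b - 0.0544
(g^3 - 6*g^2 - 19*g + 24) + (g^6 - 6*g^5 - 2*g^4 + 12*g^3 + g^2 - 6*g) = g^6 - 6*g^5 - 2*g^4 + 13*g^3 - 5*g^2 - 25*g + 24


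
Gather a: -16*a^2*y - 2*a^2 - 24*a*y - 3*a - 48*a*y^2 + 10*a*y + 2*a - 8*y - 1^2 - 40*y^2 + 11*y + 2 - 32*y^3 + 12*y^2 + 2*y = a^2*(-16*y - 2) + a*(-48*y^2 - 14*y - 1) - 32*y^3 - 28*y^2 + 5*y + 1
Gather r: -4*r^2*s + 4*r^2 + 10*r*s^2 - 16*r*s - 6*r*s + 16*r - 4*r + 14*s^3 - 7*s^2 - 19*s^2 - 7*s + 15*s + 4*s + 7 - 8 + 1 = r^2*(4 - 4*s) + r*(10*s^2 - 22*s + 12) + 14*s^3 - 26*s^2 + 12*s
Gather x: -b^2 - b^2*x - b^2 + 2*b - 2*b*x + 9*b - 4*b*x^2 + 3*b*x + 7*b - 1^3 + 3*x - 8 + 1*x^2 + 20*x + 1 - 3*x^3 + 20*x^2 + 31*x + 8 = -2*b^2 + 18*b - 3*x^3 + x^2*(21 - 4*b) + x*(-b^2 + b + 54)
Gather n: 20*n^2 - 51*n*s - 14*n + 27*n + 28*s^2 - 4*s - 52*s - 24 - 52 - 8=20*n^2 + n*(13 - 51*s) + 28*s^2 - 56*s - 84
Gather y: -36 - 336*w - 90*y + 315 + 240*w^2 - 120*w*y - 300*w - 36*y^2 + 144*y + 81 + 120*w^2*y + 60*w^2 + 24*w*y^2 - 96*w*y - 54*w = 300*w^2 - 690*w + y^2*(24*w - 36) + y*(120*w^2 - 216*w + 54) + 360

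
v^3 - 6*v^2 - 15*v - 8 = (v - 8)*(v + 1)^2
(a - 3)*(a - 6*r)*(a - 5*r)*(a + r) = a^4 - 10*a^3*r - 3*a^3 + 19*a^2*r^2 + 30*a^2*r + 30*a*r^3 - 57*a*r^2 - 90*r^3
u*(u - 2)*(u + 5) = u^3 + 3*u^2 - 10*u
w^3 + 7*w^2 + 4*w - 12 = (w - 1)*(w + 2)*(w + 6)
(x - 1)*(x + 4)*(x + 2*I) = x^3 + 3*x^2 + 2*I*x^2 - 4*x + 6*I*x - 8*I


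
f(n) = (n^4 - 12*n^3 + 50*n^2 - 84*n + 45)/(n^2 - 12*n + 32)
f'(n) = (12 - 2*n)*(n^4 - 12*n^3 + 50*n^2 - 84*n + 45)/(n^2 - 12*n + 32)^2 + (4*n^3 - 36*n^2 + 100*n - 84)/(n^2 - 12*n + 32) = 2*(n^5 - 24*n^4 + 208*n^3 - 834*n^2 + 1555*n - 1074)/(n^4 - 24*n^3 + 208*n^2 - 768*n + 1024)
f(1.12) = -0.08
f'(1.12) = -0.62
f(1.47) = -0.24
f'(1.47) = -0.26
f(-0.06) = 1.53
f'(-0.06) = -2.19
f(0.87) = 0.11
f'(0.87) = -0.92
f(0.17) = 1.07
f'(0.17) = -1.85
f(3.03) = -0.00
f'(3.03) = -0.05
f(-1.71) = 7.28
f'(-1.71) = -4.84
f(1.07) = -0.05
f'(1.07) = -0.68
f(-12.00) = 155.39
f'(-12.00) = -24.33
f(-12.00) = 155.39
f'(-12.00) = -24.33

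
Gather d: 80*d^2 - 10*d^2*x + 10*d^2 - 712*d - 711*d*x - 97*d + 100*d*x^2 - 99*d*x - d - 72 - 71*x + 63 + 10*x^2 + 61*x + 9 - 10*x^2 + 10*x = d^2*(90 - 10*x) + d*(100*x^2 - 810*x - 810)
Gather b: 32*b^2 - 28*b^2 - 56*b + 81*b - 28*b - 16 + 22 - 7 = 4*b^2 - 3*b - 1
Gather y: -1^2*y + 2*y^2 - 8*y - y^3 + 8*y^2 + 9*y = -y^3 + 10*y^2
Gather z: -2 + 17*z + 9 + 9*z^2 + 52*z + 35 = 9*z^2 + 69*z + 42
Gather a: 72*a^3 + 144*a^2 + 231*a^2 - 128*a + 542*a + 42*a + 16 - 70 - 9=72*a^3 + 375*a^2 + 456*a - 63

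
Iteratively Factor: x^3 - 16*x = (x + 4)*(x^2 - 4*x) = x*(x + 4)*(x - 4)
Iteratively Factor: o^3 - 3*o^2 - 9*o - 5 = (o - 5)*(o^2 + 2*o + 1) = (o - 5)*(o + 1)*(o + 1)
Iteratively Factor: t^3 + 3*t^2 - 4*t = (t + 4)*(t^2 - t) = t*(t + 4)*(t - 1)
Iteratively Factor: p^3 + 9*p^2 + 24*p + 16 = (p + 1)*(p^2 + 8*p + 16) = (p + 1)*(p + 4)*(p + 4)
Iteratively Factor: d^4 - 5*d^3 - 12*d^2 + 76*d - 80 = (d + 4)*(d^3 - 9*d^2 + 24*d - 20) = (d - 2)*(d + 4)*(d^2 - 7*d + 10) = (d - 2)^2*(d + 4)*(d - 5)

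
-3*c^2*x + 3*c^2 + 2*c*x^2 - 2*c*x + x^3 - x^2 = (-c + x)*(3*c + x)*(x - 1)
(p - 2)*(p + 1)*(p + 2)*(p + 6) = p^4 + 7*p^3 + 2*p^2 - 28*p - 24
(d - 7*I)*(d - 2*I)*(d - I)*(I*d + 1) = I*d^4 + 11*d^3 - 33*I*d^2 - 37*d + 14*I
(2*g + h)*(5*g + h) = 10*g^2 + 7*g*h + h^2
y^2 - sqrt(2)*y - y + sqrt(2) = (y - 1)*(y - sqrt(2))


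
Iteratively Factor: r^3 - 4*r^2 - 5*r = (r)*(r^2 - 4*r - 5) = r*(r - 5)*(r + 1)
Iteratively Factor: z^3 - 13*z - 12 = (z - 4)*(z^2 + 4*z + 3) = (z - 4)*(z + 1)*(z + 3)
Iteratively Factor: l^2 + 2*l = (l + 2)*(l)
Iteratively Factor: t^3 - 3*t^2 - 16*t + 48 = (t - 3)*(t^2 - 16) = (t - 4)*(t - 3)*(t + 4)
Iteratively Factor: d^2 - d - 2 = (d + 1)*(d - 2)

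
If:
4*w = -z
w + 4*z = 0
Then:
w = 0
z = 0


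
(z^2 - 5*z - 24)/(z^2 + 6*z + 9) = (z - 8)/(z + 3)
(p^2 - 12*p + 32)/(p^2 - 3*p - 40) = (p - 4)/(p + 5)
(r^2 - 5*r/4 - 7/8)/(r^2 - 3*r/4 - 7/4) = (r + 1/2)/(r + 1)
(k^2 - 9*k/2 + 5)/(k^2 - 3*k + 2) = (k - 5/2)/(k - 1)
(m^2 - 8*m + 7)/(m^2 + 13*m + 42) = (m^2 - 8*m + 7)/(m^2 + 13*m + 42)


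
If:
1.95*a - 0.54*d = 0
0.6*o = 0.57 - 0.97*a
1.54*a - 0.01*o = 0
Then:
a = 0.01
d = 0.02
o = 0.94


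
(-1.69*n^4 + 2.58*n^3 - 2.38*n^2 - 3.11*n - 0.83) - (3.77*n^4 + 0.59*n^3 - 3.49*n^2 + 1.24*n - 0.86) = -5.46*n^4 + 1.99*n^3 + 1.11*n^2 - 4.35*n + 0.03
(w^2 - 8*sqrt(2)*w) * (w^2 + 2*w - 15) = w^4 - 8*sqrt(2)*w^3 + 2*w^3 - 16*sqrt(2)*w^2 - 15*w^2 + 120*sqrt(2)*w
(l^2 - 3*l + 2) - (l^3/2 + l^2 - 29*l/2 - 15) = -l^3/2 + 23*l/2 + 17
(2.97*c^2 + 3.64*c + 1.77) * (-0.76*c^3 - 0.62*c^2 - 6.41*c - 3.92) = -2.2572*c^5 - 4.6078*c^4 - 22.6397*c^3 - 36.0722*c^2 - 25.6145*c - 6.9384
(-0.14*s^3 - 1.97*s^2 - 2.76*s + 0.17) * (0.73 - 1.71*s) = 0.2394*s^4 + 3.2665*s^3 + 3.2815*s^2 - 2.3055*s + 0.1241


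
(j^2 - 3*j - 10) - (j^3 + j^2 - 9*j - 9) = -j^3 + 6*j - 1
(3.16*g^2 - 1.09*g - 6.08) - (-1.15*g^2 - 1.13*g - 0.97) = 4.31*g^2 + 0.0399999999999998*g - 5.11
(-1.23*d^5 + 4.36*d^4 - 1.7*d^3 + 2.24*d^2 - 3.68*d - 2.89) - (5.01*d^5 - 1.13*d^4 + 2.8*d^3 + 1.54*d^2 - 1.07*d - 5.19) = -6.24*d^5 + 5.49*d^4 - 4.5*d^3 + 0.7*d^2 - 2.61*d + 2.3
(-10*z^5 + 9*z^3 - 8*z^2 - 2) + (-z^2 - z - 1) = -10*z^5 + 9*z^3 - 9*z^2 - z - 3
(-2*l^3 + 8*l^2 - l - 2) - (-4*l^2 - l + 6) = -2*l^3 + 12*l^2 - 8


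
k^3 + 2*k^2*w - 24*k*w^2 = k*(k - 4*w)*(k + 6*w)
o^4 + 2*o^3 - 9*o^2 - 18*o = o*(o - 3)*(o + 2)*(o + 3)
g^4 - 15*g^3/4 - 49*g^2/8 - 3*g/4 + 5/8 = (g - 5)*(g - 1/4)*(g + 1/2)*(g + 1)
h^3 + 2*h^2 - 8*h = h*(h - 2)*(h + 4)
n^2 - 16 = (n - 4)*(n + 4)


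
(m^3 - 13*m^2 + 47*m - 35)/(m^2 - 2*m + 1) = (m^2 - 12*m + 35)/(m - 1)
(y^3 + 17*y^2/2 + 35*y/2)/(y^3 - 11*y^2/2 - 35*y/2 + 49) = y*(y + 5)/(y^2 - 9*y + 14)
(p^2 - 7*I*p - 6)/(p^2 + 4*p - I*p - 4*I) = (p - 6*I)/(p + 4)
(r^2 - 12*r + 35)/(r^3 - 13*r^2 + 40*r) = (r - 7)/(r*(r - 8))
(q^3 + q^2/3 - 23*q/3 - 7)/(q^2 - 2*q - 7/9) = 3*(-3*q^3 - q^2 + 23*q + 21)/(-9*q^2 + 18*q + 7)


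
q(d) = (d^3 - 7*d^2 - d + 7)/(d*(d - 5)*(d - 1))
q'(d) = (3*d^2 - 14*d - 1)/(d*(d - 5)*(d - 1)) - (d^3 - 7*d^2 - d + 7)/(d*(d - 5)*(d - 1)^2) - (d^3 - 7*d^2 - d + 7)/(d*(d - 5)^2*(d - 1)) - (d^3 - 7*d^2 - d + 7)/(d^2*(d - 5)*(d - 1))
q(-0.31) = -3.06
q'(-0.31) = -14.48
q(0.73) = 3.48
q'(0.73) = -2.50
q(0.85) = 3.23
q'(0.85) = -1.80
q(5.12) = -18.73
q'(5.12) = 166.61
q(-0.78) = -0.38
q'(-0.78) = -2.23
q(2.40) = 2.51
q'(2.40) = 0.11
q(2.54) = 2.53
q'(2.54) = 0.18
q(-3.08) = 0.84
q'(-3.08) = -0.11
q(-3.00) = 0.83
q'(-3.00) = -0.12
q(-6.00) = 0.98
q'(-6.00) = -0.02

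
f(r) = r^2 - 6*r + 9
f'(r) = 2*r - 6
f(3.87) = 0.76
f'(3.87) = 1.74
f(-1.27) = 18.23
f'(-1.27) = -8.54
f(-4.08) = 50.13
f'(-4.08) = -14.16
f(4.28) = 1.64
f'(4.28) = 2.56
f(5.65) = 7.02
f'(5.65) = 5.30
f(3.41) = 0.17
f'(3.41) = 0.82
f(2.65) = 0.12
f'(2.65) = -0.70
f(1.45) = 2.40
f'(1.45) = -3.10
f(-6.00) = 81.00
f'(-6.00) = -18.00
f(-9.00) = 144.00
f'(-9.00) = -24.00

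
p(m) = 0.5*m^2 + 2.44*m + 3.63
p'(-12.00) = -9.56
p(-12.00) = 46.35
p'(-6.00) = -3.56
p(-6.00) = 6.99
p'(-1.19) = 1.25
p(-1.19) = 1.43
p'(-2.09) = 0.35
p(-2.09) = 0.71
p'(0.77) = 3.21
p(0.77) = 5.81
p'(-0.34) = 2.10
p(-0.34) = 2.86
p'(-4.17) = -1.73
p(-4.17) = 2.15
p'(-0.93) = 1.51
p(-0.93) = 1.79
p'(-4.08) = -1.64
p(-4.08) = 2.00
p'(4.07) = 6.51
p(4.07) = 21.84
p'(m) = 1.0*m + 2.44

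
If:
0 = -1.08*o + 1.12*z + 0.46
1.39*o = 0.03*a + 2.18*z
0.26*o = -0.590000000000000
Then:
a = 83.71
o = -2.27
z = -2.60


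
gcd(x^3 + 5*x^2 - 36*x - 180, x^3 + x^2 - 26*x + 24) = x + 6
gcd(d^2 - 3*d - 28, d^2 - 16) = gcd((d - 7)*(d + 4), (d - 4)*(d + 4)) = d + 4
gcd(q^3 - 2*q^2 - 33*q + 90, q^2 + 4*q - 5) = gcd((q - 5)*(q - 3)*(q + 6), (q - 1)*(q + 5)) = 1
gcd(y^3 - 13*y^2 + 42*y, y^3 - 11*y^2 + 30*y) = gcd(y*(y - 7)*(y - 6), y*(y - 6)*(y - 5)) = y^2 - 6*y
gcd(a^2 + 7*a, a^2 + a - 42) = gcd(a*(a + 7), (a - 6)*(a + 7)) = a + 7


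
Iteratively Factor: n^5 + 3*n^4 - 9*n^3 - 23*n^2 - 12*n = (n)*(n^4 + 3*n^3 - 9*n^2 - 23*n - 12) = n*(n + 1)*(n^3 + 2*n^2 - 11*n - 12) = n*(n + 1)^2*(n^2 + n - 12) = n*(n - 3)*(n + 1)^2*(n + 4)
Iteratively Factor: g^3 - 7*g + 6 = (g - 1)*(g^2 + g - 6) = (g - 2)*(g - 1)*(g + 3)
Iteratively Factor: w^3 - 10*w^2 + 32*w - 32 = (w - 4)*(w^2 - 6*w + 8) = (w - 4)^2*(w - 2)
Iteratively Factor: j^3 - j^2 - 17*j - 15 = (j - 5)*(j^2 + 4*j + 3) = (j - 5)*(j + 3)*(j + 1)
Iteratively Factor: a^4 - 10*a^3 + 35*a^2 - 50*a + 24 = (a - 3)*(a^3 - 7*a^2 + 14*a - 8) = (a - 3)*(a - 2)*(a^2 - 5*a + 4) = (a - 3)*(a - 2)*(a - 1)*(a - 4)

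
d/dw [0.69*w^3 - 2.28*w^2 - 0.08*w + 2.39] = 2.07*w^2 - 4.56*w - 0.08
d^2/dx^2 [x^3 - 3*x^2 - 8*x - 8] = 6*x - 6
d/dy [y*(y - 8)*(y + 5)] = 3*y^2 - 6*y - 40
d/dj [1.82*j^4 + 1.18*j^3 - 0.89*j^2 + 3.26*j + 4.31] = 7.28*j^3 + 3.54*j^2 - 1.78*j + 3.26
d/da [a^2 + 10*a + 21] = 2*a + 10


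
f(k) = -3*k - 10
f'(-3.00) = -3.00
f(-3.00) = -1.00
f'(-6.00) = -3.00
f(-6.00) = 8.00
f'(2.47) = -3.00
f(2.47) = -17.41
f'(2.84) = -3.00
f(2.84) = -18.52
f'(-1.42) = -3.00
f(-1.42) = -5.74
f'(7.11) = -3.00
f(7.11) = -31.33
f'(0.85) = -3.00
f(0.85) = -12.55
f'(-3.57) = -3.00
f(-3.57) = 0.71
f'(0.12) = -3.00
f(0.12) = -10.36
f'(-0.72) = -3.00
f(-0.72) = -7.84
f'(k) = -3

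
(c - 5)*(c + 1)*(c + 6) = c^3 + 2*c^2 - 29*c - 30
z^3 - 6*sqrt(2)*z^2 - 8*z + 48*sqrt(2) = (z - 6*sqrt(2))*(z - 2*sqrt(2))*(z + 2*sqrt(2))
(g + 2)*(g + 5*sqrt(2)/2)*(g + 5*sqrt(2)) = g^3 + 2*g^2 + 15*sqrt(2)*g^2/2 + 15*sqrt(2)*g + 25*g + 50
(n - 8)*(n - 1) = n^2 - 9*n + 8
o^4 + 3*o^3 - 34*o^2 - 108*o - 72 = (o - 6)*(o + 1)*(o + 2)*(o + 6)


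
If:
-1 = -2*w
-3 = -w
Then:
No Solution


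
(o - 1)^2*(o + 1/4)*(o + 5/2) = o^4 + 3*o^3/4 - 31*o^2/8 + 3*o/2 + 5/8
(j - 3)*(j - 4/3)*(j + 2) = j^3 - 7*j^2/3 - 14*j/3 + 8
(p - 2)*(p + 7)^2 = p^3 + 12*p^2 + 21*p - 98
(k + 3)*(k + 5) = k^2 + 8*k + 15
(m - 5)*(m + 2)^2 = m^3 - m^2 - 16*m - 20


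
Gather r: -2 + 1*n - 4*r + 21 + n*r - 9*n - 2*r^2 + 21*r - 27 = -8*n - 2*r^2 + r*(n + 17) - 8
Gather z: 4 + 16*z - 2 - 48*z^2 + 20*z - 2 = -48*z^2 + 36*z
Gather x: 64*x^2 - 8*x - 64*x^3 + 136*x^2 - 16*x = -64*x^3 + 200*x^2 - 24*x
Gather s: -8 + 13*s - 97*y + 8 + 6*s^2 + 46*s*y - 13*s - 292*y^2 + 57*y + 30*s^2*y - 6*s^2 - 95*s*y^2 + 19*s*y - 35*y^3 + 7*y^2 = 30*s^2*y + s*(-95*y^2 + 65*y) - 35*y^3 - 285*y^2 - 40*y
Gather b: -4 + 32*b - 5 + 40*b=72*b - 9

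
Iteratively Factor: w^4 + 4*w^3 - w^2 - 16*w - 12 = (w + 2)*(w^3 + 2*w^2 - 5*w - 6) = (w - 2)*(w + 2)*(w^2 + 4*w + 3) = (w - 2)*(w + 2)*(w + 3)*(w + 1)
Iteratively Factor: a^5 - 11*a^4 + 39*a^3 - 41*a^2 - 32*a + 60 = (a + 1)*(a^4 - 12*a^3 + 51*a^2 - 92*a + 60) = (a - 5)*(a + 1)*(a^3 - 7*a^2 + 16*a - 12) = (a - 5)*(a - 2)*(a + 1)*(a^2 - 5*a + 6) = (a - 5)*(a - 3)*(a - 2)*(a + 1)*(a - 2)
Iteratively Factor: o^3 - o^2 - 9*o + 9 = (o + 3)*(o^2 - 4*o + 3) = (o - 1)*(o + 3)*(o - 3)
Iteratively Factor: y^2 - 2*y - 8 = (y - 4)*(y + 2)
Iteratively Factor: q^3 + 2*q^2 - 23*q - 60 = (q + 4)*(q^2 - 2*q - 15) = (q - 5)*(q + 4)*(q + 3)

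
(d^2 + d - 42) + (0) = d^2 + d - 42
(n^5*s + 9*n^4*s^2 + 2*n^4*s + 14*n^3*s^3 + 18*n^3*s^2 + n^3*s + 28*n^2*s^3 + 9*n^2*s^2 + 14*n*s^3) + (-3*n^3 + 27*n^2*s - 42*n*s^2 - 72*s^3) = n^5*s + 9*n^4*s^2 + 2*n^4*s + 14*n^3*s^3 + 18*n^3*s^2 + n^3*s - 3*n^3 + 28*n^2*s^3 + 9*n^2*s^2 + 27*n^2*s + 14*n*s^3 - 42*n*s^2 - 72*s^3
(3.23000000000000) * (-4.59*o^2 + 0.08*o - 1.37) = -14.8257*o^2 + 0.2584*o - 4.4251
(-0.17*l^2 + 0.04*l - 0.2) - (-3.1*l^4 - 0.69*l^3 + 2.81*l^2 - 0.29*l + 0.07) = 3.1*l^4 + 0.69*l^3 - 2.98*l^2 + 0.33*l - 0.27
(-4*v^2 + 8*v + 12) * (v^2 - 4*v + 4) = -4*v^4 + 24*v^3 - 36*v^2 - 16*v + 48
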